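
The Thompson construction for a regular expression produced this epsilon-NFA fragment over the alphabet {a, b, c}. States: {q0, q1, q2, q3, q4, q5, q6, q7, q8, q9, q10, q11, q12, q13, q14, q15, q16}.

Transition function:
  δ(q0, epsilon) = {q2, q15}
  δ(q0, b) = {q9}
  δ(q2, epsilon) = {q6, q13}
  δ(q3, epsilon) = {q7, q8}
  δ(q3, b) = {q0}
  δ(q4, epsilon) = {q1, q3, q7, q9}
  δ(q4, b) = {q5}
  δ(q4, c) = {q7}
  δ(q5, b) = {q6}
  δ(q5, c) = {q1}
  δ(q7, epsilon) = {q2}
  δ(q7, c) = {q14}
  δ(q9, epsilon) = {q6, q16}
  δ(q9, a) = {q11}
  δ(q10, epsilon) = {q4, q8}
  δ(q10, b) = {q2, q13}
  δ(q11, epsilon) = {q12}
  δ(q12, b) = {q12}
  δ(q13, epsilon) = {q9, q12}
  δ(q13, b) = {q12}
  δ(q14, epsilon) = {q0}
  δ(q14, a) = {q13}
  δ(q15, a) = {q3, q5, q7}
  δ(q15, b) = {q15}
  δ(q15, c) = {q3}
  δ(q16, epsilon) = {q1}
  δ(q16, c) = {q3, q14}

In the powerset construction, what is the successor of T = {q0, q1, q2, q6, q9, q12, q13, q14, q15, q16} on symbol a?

{q1, q2, q3, q5, q6, q7, q8, q9, q11, q12, q13, q16}

q9 on a → {q11}.
q14 on a → {q13}.
q15 on a → {q3, q5, q7}.
No a-transition from q0, q1, q2, q6, q12, q13, q16.
Union after reading a: {q3, q5, q7, q11, q13}.
Now take the epsilon-closure:
From q3 via epsilon: add q8.
From q7 via epsilon: add q2.
From q11 via epsilon: add q12.
From q13 via epsilon: add q9.
From q2 via epsilon: add q6.
From q9 via epsilon: add q16.
From q16 via epsilon: add q1.
No new states can be added; the closed set is {q1, q2, q3, q5, q6, q7, q8, q9, q11, q12, q13, q16}.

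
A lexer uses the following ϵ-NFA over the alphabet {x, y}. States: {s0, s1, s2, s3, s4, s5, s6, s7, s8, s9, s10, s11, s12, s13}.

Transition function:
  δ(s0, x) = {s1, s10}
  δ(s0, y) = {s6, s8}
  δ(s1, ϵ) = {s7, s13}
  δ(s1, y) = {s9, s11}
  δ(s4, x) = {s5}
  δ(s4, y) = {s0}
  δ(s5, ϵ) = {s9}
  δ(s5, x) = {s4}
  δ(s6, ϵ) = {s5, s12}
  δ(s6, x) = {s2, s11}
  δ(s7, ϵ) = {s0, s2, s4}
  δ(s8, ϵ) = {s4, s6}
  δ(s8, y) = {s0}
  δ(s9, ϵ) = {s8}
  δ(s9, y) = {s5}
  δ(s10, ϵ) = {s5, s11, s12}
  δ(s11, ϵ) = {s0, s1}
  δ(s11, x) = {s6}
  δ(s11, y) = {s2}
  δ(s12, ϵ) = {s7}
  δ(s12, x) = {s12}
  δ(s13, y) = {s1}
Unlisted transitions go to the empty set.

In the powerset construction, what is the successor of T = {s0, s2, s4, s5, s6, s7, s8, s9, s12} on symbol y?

s0 on y → {s6, s8}.
s4 on y → {s0}.
s8 on y → {s0}.
s9 on y → {s5}.
No y-transition from s2, s5, s6, s7, s12.
Union after reading y: {s0, s5, s6, s8}.
Now take the ϵ-closure:
From s5 via ϵ: add s9.
From s6 via ϵ: add s12.
From s8 via ϵ: add s4.
From s12 via ϵ: add s7.
From s7 via ϵ: add s2.
No new states can be added; the closed set is {s0, s2, s4, s5, s6, s7, s8, s9, s12}.

{s0, s2, s4, s5, s6, s7, s8, s9, s12}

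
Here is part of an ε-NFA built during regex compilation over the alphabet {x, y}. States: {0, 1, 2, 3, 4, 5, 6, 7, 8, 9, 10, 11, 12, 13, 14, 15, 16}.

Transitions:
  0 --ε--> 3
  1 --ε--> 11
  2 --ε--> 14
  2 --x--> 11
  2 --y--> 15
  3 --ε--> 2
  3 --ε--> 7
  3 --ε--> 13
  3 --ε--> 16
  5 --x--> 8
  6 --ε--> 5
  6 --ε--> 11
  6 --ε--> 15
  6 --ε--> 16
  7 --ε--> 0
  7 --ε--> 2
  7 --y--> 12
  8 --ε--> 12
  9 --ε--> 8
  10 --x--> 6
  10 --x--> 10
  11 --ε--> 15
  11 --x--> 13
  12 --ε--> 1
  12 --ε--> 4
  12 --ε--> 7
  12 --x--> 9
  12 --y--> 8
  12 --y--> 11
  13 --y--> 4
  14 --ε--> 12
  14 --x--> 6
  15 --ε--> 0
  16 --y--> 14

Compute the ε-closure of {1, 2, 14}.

Start with {1, 2, 14}.
From 1 via ε: add 11.
From 14 via ε: add 12.
From 11 via ε: add 15.
From 12 via ε: add 4, 7.
From 7 via ε: add 0.
From 0 via ε: add 3.
From 3 via ε: add 13, 16.
No new states can be added; the closed set is {0, 1, 2, 3, 4, 7, 11, 12, 13, 14, 15, 16}.

{0, 1, 2, 3, 4, 7, 11, 12, 13, 14, 15, 16}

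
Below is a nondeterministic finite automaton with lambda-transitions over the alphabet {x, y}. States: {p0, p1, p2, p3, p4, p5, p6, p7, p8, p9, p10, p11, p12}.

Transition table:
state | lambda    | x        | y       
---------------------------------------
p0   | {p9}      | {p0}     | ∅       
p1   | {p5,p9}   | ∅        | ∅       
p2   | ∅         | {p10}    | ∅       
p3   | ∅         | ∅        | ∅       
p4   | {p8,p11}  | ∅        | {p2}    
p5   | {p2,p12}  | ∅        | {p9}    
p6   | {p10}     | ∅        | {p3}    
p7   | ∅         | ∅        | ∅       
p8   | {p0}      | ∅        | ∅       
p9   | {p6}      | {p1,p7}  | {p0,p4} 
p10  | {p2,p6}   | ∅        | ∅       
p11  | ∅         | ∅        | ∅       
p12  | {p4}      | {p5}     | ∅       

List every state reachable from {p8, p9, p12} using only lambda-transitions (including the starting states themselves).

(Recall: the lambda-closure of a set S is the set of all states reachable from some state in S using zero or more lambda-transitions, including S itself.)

Start with {p8, p9, p12}.
From p8 via lambda: add p0.
From p9 via lambda: add p6.
From p12 via lambda: add p4.
From p4 via lambda: add p11.
From p6 via lambda: add p10.
From p10 via lambda: add p2.
No new states can be added; the closed set is {p0, p2, p4, p6, p8, p9, p10, p11, p12}.

{p0, p2, p4, p6, p8, p9, p10, p11, p12}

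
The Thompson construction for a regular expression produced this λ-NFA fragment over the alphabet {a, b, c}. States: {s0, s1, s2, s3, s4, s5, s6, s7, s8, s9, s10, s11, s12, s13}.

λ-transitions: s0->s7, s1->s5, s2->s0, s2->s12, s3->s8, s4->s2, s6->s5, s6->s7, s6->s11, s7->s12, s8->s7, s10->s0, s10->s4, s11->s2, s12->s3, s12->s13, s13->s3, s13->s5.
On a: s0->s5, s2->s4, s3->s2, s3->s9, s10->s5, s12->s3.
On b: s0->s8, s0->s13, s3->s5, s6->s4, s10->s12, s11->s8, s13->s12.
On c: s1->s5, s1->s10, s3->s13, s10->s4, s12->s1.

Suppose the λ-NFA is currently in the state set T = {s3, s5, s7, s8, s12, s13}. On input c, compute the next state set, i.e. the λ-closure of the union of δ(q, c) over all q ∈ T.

{s1, s3, s5, s7, s8, s12, s13}

s3 on c → {s13}.
s12 on c → {s1}.
No c-transition from s5, s7, s8, s13.
Union after reading c: {s1, s13}.
Now take the λ-closure:
From s1 via λ: add s5.
From s13 via λ: add s3.
From s3 via λ: add s8.
From s8 via λ: add s7.
From s7 via λ: add s12.
No new states can be added; the closed set is {s1, s3, s5, s7, s8, s12, s13}.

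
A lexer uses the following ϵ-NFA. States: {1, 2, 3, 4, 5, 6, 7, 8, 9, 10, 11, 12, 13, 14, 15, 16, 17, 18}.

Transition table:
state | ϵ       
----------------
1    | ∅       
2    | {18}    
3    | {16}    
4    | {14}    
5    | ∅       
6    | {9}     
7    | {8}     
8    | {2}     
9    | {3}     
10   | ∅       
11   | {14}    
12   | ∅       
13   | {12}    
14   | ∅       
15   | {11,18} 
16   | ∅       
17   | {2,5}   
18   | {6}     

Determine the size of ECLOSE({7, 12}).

Start with {7, 12}.
From 7 via ϵ: add 8.
From 8 via ϵ: add 2.
From 2 via ϵ: add 18.
From 18 via ϵ: add 6.
From 6 via ϵ: add 9.
From 9 via ϵ: add 3.
From 3 via ϵ: add 16.
ϵ-closure = {2, 3, 6, 7, 8, 9, 12, 16, 18}, which has 9 states.

9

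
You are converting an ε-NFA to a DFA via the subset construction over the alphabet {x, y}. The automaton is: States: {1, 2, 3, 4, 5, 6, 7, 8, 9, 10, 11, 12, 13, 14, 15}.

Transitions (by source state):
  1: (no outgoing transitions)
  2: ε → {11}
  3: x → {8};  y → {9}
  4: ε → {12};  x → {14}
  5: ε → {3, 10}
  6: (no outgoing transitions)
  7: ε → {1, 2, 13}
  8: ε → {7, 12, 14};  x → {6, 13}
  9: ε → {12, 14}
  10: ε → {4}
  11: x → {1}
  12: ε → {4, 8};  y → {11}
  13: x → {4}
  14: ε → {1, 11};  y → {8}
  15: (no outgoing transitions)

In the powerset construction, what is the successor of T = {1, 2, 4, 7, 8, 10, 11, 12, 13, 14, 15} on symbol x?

{1, 2, 4, 6, 7, 8, 11, 12, 13, 14}

4 on x → {14}.
8 on x → {6, 13}.
11 on x → {1}.
13 on x → {4}.
No x-transition from 1, 2, 7, 10, 12, 14, 15.
Union after reading x: {1, 4, 6, 13, 14}.
Now take the ε-closure:
From 4 via ε: add 12.
From 14 via ε: add 11.
From 12 via ε: add 8.
From 8 via ε: add 7.
From 7 via ε: add 2.
No new states can be added; the closed set is {1, 2, 4, 6, 7, 8, 11, 12, 13, 14}.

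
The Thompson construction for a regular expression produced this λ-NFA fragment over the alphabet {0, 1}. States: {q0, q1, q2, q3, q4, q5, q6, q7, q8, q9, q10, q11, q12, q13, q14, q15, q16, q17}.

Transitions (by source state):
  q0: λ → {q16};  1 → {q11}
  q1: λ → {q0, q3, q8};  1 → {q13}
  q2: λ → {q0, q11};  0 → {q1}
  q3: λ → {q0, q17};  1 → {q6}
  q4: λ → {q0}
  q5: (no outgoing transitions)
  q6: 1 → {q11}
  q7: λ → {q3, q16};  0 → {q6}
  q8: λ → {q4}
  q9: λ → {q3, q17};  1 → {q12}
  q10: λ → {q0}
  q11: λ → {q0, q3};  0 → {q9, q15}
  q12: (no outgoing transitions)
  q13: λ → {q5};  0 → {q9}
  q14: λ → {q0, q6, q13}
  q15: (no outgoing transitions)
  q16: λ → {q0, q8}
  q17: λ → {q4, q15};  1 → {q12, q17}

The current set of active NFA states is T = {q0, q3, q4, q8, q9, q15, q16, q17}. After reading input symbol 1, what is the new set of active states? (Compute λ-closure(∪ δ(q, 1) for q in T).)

{q0, q3, q4, q6, q8, q11, q12, q15, q16, q17}

q0 on 1 → {q11}.
q3 on 1 → {q6}.
q9 on 1 → {q12}.
q17 on 1 → {q12, q17}.
No 1-transition from q4, q8, q15, q16.
Union after reading 1: {q6, q11, q12, q17}.
Now take the λ-closure:
From q11 via λ: add q0, q3.
From q17 via λ: add q4, q15.
From q0 via λ: add q16.
From q16 via λ: add q8.
No new states can be added; the closed set is {q0, q3, q4, q6, q8, q11, q12, q15, q16, q17}.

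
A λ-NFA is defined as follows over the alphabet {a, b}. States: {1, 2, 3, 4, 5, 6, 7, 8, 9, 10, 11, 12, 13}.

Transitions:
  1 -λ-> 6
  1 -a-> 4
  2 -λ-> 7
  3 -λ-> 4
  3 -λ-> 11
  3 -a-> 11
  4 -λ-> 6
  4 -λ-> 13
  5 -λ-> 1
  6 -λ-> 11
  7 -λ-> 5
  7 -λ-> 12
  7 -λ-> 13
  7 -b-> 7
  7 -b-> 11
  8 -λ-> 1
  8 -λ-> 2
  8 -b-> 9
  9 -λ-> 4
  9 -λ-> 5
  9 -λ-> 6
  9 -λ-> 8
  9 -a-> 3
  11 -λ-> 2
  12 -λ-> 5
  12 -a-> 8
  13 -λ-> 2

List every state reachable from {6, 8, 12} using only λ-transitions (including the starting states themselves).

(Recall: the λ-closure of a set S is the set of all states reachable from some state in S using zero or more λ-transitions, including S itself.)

{1, 2, 5, 6, 7, 8, 11, 12, 13}

Start with {6, 8, 12}.
From 6 via λ: add 11.
From 8 via λ: add 1, 2.
From 12 via λ: add 5.
From 2 via λ: add 7.
From 7 via λ: add 13.
No new states can be added; the closed set is {1, 2, 5, 6, 7, 8, 11, 12, 13}.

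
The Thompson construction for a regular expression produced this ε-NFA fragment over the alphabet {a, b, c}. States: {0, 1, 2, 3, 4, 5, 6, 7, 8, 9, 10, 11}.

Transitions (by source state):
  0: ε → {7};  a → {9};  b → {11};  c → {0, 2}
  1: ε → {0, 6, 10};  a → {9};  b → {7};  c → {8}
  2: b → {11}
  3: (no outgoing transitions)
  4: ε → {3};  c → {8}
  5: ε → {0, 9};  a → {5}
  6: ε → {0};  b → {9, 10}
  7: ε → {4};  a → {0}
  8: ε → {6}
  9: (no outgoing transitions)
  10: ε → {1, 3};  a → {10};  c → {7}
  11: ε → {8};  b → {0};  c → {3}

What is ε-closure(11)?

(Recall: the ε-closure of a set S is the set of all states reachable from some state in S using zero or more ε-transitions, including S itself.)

{0, 3, 4, 6, 7, 8, 11}

Start with {11}.
From 11 via ε: add 8.
From 8 via ε: add 6.
From 6 via ε: add 0.
From 0 via ε: add 7.
From 7 via ε: add 4.
From 4 via ε: add 3.
No new states can be added; the closed set is {0, 3, 4, 6, 7, 8, 11}.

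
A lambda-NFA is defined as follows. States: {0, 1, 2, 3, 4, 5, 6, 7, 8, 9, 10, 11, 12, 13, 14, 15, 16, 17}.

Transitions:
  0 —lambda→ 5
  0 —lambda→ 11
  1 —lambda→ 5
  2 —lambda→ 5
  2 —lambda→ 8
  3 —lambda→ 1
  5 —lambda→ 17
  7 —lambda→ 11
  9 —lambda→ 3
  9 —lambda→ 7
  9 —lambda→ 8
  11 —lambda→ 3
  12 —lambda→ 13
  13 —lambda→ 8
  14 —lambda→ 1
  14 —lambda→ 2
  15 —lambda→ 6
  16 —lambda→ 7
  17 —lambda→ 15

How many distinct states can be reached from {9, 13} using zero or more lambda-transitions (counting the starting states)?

Start with {9, 13}.
From 9 via lambda: add 3, 7, 8.
From 3 via lambda: add 1.
From 7 via lambda: add 11.
From 1 via lambda: add 5.
From 5 via lambda: add 17.
From 17 via lambda: add 15.
From 15 via lambda: add 6.
lambda-closure = {1, 3, 5, 6, 7, 8, 9, 11, 13, 15, 17}, which has 11 states.

11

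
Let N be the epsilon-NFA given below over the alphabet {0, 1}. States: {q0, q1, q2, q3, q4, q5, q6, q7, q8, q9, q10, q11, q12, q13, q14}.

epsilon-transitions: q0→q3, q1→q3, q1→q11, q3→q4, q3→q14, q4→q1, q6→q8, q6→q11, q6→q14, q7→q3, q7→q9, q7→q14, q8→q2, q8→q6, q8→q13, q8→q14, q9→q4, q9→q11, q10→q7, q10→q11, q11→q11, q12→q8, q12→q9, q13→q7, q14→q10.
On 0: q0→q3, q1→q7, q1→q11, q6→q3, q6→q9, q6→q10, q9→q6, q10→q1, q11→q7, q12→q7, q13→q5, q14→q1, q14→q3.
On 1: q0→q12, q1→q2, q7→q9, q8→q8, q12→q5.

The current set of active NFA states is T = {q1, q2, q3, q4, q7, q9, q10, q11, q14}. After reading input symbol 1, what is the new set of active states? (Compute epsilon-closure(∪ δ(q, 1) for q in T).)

{q1, q2, q3, q4, q7, q9, q10, q11, q14}

q1 on 1 → {q2}.
q7 on 1 → {q9}.
No 1-transition from q2, q3, q4, q9, q10, q11, q14.
Union after reading 1: {q2, q9}.
Now take the epsilon-closure:
From q9 via epsilon: add q4, q11.
From q4 via epsilon: add q1.
From q1 via epsilon: add q3.
From q3 via epsilon: add q14.
From q14 via epsilon: add q10.
From q10 via epsilon: add q7.
No new states can be added; the closed set is {q1, q2, q3, q4, q7, q9, q10, q11, q14}.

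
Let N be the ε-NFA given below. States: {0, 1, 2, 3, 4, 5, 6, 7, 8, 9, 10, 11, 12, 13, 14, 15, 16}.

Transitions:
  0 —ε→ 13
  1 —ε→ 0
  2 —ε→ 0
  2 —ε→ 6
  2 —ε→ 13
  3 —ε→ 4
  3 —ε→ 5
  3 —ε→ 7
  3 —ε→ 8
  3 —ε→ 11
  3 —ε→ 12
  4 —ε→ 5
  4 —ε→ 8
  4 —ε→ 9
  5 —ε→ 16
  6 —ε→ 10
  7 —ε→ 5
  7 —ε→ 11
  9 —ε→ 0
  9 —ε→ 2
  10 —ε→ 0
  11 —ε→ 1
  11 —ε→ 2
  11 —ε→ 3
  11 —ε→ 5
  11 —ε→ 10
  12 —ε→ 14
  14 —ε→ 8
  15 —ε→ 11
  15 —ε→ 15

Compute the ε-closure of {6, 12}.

{0, 6, 8, 10, 12, 13, 14}

Start with {6, 12}.
From 6 via ε: add 10.
From 12 via ε: add 14.
From 10 via ε: add 0.
From 14 via ε: add 8.
From 0 via ε: add 13.
No new states can be added; the closed set is {0, 6, 8, 10, 12, 13, 14}.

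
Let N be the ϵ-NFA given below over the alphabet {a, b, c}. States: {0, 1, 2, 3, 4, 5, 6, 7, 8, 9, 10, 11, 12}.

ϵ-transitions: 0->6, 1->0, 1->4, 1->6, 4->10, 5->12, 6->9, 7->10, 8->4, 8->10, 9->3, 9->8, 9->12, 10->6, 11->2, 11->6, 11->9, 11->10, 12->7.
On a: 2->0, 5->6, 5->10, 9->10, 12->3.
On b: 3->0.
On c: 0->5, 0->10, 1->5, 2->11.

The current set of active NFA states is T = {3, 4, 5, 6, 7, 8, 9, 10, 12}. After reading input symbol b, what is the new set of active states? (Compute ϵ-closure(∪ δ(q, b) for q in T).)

{0, 3, 4, 6, 7, 8, 9, 10, 12}

3 on b → {0}.
No b-transition from 4, 5, 6, 7, 8, 9, 10, 12.
Union after reading b: {0}.
Now take the ϵ-closure:
From 0 via ϵ: add 6.
From 6 via ϵ: add 9.
From 9 via ϵ: add 3, 8, 12.
From 8 via ϵ: add 4, 10.
From 12 via ϵ: add 7.
No new states can be added; the closed set is {0, 3, 4, 6, 7, 8, 9, 10, 12}.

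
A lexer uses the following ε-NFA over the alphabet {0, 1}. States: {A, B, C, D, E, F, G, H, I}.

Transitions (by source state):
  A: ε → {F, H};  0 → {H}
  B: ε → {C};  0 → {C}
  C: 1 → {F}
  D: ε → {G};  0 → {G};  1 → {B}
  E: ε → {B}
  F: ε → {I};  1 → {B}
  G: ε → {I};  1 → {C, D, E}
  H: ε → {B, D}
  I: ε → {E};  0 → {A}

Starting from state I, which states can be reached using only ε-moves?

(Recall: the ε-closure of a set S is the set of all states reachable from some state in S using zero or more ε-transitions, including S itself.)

{B, C, E, I}

Start with {I}.
From I via ε: add E.
From E via ε: add B.
From B via ε: add C.
No new states can be added; the closed set is {B, C, E, I}.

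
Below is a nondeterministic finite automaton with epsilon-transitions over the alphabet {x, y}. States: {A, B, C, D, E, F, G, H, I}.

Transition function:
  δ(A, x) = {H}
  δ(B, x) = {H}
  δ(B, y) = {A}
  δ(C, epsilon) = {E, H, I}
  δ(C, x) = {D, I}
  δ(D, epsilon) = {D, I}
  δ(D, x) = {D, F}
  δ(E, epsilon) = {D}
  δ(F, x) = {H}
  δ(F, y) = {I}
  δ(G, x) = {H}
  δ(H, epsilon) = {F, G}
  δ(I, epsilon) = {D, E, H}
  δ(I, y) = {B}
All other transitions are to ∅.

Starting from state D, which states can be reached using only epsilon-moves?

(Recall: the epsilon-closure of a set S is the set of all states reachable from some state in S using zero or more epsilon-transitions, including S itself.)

{D, E, F, G, H, I}

Start with {D}.
From D via epsilon: add I.
From I via epsilon: add E, H.
From H via epsilon: add F, G.
No new states can be added; the closed set is {D, E, F, G, H, I}.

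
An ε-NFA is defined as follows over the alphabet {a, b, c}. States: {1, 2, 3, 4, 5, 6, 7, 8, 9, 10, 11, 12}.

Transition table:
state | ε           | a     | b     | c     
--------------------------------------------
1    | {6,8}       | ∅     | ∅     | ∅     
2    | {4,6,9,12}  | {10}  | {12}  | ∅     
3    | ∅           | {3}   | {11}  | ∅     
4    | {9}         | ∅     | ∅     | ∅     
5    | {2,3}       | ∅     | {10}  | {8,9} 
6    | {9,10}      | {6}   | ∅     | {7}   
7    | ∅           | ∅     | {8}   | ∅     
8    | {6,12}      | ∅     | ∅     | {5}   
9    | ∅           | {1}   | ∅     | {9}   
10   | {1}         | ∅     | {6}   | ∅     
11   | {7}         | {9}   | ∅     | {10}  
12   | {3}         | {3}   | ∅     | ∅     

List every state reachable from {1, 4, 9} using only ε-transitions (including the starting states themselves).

{1, 3, 4, 6, 8, 9, 10, 12}

Start with {1, 4, 9}.
From 1 via ε: add 6, 8.
From 6 via ε: add 10.
From 8 via ε: add 12.
From 12 via ε: add 3.
No new states can be added; the closed set is {1, 3, 4, 6, 8, 9, 10, 12}.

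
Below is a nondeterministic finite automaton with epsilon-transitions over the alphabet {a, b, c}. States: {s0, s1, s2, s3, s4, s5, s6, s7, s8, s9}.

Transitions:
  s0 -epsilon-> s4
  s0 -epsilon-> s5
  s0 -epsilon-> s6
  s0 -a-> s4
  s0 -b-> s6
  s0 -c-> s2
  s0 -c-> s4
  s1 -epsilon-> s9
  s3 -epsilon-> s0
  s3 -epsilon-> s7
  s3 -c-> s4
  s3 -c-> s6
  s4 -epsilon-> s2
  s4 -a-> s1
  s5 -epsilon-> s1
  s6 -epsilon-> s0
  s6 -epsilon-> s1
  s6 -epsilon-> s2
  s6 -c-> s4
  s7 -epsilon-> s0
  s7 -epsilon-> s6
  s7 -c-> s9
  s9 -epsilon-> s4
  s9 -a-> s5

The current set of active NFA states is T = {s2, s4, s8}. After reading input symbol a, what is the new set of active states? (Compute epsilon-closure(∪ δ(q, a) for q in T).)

{s1, s2, s4, s9}

s4 on a → {s1}.
No a-transition from s2, s8.
Union after reading a: {s1}.
Now take the epsilon-closure:
From s1 via epsilon: add s9.
From s9 via epsilon: add s4.
From s4 via epsilon: add s2.
No new states can be added; the closed set is {s1, s2, s4, s9}.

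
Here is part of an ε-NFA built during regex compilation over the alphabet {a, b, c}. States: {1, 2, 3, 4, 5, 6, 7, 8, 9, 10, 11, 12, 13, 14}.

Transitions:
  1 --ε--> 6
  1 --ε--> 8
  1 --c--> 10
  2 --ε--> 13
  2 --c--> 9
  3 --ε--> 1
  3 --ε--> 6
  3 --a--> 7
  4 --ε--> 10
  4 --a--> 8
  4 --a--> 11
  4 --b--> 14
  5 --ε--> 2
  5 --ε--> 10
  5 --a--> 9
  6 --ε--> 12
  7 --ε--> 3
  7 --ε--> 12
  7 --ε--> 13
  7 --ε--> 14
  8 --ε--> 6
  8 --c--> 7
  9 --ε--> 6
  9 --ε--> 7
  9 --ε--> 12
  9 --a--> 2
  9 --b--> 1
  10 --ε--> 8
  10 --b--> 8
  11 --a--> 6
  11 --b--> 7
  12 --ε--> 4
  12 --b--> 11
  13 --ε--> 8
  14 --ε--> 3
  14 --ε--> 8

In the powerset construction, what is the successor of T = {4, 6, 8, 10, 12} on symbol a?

{4, 6, 8, 10, 11, 12}

4 on a → {8, 11}.
No a-transition from 6, 8, 10, 12.
Union after reading a: {8, 11}.
Now take the ε-closure:
From 8 via ε: add 6.
From 6 via ε: add 12.
From 12 via ε: add 4.
From 4 via ε: add 10.
No new states can be added; the closed set is {4, 6, 8, 10, 11, 12}.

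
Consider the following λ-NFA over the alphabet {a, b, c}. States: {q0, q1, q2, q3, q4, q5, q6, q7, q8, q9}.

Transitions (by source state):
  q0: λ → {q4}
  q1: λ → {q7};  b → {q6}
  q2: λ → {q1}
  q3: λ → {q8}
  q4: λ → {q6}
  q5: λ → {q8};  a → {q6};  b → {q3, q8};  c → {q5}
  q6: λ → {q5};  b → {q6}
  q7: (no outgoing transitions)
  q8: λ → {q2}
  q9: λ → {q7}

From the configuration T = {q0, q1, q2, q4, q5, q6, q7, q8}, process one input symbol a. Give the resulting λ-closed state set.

{q1, q2, q5, q6, q7, q8}

q5 on a → {q6}.
No a-transition from q0, q1, q2, q4, q6, q7, q8.
Union after reading a: {q6}.
Now take the λ-closure:
From q6 via λ: add q5.
From q5 via λ: add q8.
From q8 via λ: add q2.
From q2 via λ: add q1.
From q1 via λ: add q7.
No new states can be added; the closed set is {q1, q2, q5, q6, q7, q8}.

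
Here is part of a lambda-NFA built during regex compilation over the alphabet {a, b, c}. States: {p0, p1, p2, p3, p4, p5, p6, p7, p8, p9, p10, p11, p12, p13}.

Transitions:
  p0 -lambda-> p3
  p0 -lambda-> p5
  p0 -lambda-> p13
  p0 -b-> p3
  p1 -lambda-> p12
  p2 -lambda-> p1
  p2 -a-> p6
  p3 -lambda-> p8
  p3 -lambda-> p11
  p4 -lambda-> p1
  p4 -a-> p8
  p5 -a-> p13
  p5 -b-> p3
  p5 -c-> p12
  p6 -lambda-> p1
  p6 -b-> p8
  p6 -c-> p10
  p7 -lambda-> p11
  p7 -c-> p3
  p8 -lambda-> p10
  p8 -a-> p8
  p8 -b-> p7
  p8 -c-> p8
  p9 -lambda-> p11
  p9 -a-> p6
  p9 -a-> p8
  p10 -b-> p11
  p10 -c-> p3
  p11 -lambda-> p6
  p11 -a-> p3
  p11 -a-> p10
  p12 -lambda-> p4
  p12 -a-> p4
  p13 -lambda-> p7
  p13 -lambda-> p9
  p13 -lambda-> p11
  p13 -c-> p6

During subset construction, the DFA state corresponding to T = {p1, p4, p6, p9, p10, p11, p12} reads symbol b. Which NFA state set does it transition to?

p6 on b → {p8}.
p10 on b → {p11}.
No b-transition from p1, p4, p9, p11, p12.
Union after reading b: {p8, p11}.
Now take the lambda-closure:
From p8 via lambda: add p10.
From p11 via lambda: add p6.
From p6 via lambda: add p1.
From p1 via lambda: add p12.
From p12 via lambda: add p4.
No new states can be added; the closed set is {p1, p4, p6, p8, p10, p11, p12}.

{p1, p4, p6, p8, p10, p11, p12}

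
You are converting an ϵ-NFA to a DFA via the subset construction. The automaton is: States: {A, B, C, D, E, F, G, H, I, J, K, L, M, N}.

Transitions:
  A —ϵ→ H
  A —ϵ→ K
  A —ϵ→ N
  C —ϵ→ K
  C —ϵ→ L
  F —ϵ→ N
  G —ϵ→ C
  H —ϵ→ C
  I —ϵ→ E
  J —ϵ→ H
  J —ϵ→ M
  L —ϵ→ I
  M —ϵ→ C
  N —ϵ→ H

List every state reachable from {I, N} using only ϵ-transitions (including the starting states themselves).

Start with {I, N}.
From I via ϵ: add E.
From N via ϵ: add H.
From H via ϵ: add C.
From C via ϵ: add K, L.
No new states can be added; the closed set is {C, E, H, I, K, L, N}.

{C, E, H, I, K, L, N}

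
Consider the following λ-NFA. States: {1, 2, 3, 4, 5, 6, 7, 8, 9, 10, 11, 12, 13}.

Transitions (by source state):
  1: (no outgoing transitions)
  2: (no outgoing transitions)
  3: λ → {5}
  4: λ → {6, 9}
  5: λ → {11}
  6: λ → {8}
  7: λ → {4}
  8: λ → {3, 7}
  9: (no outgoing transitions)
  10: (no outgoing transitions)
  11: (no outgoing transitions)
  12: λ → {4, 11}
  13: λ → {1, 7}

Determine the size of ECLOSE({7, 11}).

8

Start with {7, 11}.
From 7 via λ: add 4.
From 4 via λ: add 6, 9.
From 6 via λ: add 8.
From 8 via λ: add 3.
From 3 via λ: add 5.
λ-closure = {3, 4, 5, 6, 7, 8, 9, 11}, which has 8 states.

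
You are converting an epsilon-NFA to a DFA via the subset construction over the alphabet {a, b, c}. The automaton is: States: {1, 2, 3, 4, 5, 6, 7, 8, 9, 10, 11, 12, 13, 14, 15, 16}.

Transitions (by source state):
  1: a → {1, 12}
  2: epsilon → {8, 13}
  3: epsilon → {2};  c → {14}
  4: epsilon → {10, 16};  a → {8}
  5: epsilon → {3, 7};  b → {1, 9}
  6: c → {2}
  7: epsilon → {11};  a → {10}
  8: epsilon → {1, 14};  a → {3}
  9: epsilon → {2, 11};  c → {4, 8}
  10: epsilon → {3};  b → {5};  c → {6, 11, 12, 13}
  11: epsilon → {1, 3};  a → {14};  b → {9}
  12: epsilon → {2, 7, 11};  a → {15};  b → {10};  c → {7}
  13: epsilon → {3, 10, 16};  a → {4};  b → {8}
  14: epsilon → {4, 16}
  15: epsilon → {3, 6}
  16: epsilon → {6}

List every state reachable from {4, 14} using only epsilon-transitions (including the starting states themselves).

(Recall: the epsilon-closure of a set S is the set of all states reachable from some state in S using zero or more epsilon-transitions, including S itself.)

Start with {4, 14}.
From 4 via epsilon: add 10, 16.
From 10 via epsilon: add 3.
From 16 via epsilon: add 6.
From 3 via epsilon: add 2.
From 2 via epsilon: add 8, 13.
From 8 via epsilon: add 1.
No new states can be added; the closed set is {1, 2, 3, 4, 6, 8, 10, 13, 14, 16}.

{1, 2, 3, 4, 6, 8, 10, 13, 14, 16}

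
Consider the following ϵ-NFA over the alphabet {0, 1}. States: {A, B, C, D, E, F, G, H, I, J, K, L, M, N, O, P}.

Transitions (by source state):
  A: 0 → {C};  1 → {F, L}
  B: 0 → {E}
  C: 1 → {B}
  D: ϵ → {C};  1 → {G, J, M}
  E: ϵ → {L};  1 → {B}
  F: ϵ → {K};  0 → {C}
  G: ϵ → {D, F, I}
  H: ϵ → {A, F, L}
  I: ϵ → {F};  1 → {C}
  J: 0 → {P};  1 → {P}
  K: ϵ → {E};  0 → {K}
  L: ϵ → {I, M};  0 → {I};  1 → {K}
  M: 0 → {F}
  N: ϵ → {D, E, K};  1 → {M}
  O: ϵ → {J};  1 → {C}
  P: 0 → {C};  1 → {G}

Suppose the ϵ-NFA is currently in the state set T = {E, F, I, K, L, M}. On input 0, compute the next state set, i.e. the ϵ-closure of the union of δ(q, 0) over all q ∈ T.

{C, E, F, I, K, L, M}

F on 0 → {C}.
K on 0 → {K}.
L on 0 → {I}.
M on 0 → {F}.
No 0-transition from E, I.
Union after reading 0: {C, F, I, K}.
Now take the ϵ-closure:
From K via ϵ: add E.
From E via ϵ: add L.
From L via ϵ: add M.
No new states can be added; the closed set is {C, E, F, I, K, L, M}.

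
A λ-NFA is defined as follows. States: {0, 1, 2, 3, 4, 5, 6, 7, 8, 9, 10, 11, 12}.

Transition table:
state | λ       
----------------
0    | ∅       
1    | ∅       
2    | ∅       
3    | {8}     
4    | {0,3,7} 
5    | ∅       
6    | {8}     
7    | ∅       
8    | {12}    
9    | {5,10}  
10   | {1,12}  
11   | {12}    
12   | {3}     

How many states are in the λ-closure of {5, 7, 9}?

Start with {5, 7, 9}.
From 9 via λ: add 10.
From 10 via λ: add 1, 12.
From 12 via λ: add 3.
From 3 via λ: add 8.
λ-closure = {1, 3, 5, 7, 8, 9, 10, 12}, which has 8 states.

8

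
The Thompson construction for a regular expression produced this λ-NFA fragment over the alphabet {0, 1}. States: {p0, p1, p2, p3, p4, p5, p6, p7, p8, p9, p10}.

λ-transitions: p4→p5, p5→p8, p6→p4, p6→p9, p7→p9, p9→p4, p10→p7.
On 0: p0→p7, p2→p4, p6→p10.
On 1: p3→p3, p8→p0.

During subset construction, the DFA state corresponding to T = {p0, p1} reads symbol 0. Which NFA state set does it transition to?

{p4, p5, p7, p8, p9}

p0 on 0 → {p7}.
No 0-transition from p1.
Union after reading 0: {p7}.
Now take the λ-closure:
From p7 via λ: add p9.
From p9 via λ: add p4.
From p4 via λ: add p5.
From p5 via λ: add p8.
No new states can be added; the closed set is {p4, p5, p7, p8, p9}.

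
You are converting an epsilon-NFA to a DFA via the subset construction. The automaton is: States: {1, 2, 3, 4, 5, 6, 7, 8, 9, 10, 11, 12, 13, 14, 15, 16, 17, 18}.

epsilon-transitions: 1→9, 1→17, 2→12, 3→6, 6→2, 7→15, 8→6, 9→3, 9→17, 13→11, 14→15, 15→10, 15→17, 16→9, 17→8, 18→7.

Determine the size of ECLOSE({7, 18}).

Start with {7, 18}.
From 7 via epsilon: add 15.
From 15 via epsilon: add 10, 17.
From 17 via epsilon: add 8.
From 8 via epsilon: add 6.
From 6 via epsilon: add 2.
From 2 via epsilon: add 12.
epsilon-closure = {2, 6, 7, 8, 10, 12, 15, 17, 18}, which has 9 states.

9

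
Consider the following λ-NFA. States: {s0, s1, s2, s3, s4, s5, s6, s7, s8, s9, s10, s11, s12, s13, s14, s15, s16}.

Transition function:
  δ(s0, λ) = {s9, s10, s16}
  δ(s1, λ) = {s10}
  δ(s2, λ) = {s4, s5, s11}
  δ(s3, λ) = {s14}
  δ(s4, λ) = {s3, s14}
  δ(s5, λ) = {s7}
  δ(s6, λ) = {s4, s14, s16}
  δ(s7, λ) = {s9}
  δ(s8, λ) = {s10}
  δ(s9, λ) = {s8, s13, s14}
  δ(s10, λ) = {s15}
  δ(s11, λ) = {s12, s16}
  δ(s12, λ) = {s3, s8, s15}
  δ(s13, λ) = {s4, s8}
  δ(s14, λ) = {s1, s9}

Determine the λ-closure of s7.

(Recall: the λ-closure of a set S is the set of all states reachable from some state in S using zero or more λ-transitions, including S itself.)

{s1, s3, s4, s7, s8, s9, s10, s13, s14, s15}

Start with {s7}.
From s7 via λ: add s9.
From s9 via λ: add s8, s13, s14.
From s8 via λ: add s10.
From s13 via λ: add s4.
From s14 via λ: add s1.
From s4 via λ: add s3.
From s10 via λ: add s15.
No new states can be added; the closed set is {s1, s3, s4, s7, s8, s9, s10, s13, s14, s15}.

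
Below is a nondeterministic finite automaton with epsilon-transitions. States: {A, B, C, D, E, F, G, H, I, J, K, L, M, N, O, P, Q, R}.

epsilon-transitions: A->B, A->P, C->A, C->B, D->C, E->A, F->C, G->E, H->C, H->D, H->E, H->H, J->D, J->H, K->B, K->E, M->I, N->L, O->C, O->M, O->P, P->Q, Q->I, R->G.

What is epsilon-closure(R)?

{A, B, E, G, I, P, Q, R}

Start with {R}.
From R via epsilon: add G.
From G via epsilon: add E.
From E via epsilon: add A.
From A via epsilon: add B, P.
From P via epsilon: add Q.
From Q via epsilon: add I.
No new states can be added; the closed set is {A, B, E, G, I, P, Q, R}.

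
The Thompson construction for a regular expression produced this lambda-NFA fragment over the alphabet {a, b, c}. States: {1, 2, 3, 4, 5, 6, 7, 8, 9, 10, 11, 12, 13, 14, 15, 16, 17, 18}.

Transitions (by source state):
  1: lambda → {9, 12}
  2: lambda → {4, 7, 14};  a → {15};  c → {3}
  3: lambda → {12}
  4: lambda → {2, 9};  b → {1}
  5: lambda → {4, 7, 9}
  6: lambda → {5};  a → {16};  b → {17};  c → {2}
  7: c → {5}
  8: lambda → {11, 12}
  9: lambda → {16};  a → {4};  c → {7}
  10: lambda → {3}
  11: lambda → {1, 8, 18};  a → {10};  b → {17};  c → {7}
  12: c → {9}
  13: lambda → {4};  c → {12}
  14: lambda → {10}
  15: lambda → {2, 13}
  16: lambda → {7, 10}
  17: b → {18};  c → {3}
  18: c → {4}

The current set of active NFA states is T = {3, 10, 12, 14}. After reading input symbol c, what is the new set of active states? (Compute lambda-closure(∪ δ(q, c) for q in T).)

{3, 7, 9, 10, 12, 16}

12 on c → {9}.
No c-transition from 3, 10, 14.
Union after reading c: {9}.
Now take the lambda-closure:
From 9 via lambda: add 16.
From 16 via lambda: add 7, 10.
From 10 via lambda: add 3.
From 3 via lambda: add 12.
No new states can be added; the closed set is {3, 7, 9, 10, 12, 16}.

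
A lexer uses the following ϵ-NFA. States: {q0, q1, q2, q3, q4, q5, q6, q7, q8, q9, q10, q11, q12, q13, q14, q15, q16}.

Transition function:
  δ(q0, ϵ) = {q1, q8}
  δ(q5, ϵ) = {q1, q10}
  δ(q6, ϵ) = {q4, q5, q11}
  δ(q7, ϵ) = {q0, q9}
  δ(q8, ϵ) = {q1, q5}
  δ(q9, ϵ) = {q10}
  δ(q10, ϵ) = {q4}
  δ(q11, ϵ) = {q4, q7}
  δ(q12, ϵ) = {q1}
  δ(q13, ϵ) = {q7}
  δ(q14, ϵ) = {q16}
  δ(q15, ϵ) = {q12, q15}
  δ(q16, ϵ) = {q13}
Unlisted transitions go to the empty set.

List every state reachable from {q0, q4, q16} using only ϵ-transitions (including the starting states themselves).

{q0, q1, q4, q5, q7, q8, q9, q10, q13, q16}

Start with {q0, q4, q16}.
From q0 via ϵ: add q1, q8.
From q16 via ϵ: add q13.
From q8 via ϵ: add q5.
From q13 via ϵ: add q7.
From q5 via ϵ: add q10.
From q7 via ϵ: add q9.
No new states can be added; the closed set is {q0, q1, q4, q5, q7, q8, q9, q10, q13, q16}.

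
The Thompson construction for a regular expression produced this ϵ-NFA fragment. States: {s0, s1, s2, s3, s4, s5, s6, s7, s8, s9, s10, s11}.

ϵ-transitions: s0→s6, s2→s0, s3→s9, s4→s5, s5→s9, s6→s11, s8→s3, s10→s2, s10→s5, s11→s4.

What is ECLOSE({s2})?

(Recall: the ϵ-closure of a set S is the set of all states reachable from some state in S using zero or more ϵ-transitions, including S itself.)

{s0, s2, s4, s5, s6, s9, s11}

Start with {s2}.
From s2 via ϵ: add s0.
From s0 via ϵ: add s6.
From s6 via ϵ: add s11.
From s11 via ϵ: add s4.
From s4 via ϵ: add s5.
From s5 via ϵ: add s9.
No new states can be added; the closed set is {s0, s2, s4, s5, s6, s9, s11}.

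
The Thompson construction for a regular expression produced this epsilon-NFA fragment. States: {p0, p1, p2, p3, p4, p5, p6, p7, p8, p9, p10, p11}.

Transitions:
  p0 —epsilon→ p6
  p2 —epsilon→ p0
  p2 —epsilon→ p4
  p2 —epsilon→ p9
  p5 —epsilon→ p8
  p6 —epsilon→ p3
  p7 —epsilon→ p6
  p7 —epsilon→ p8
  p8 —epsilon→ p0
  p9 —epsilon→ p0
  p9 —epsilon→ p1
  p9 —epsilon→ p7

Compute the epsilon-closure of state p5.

{p0, p3, p5, p6, p8}

Start with {p5}.
From p5 via epsilon: add p8.
From p8 via epsilon: add p0.
From p0 via epsilon: add p6.
From p6 via epsilon: add p3.
No new states can be added; the closed set is {p0, p3, p5, p6, p8}.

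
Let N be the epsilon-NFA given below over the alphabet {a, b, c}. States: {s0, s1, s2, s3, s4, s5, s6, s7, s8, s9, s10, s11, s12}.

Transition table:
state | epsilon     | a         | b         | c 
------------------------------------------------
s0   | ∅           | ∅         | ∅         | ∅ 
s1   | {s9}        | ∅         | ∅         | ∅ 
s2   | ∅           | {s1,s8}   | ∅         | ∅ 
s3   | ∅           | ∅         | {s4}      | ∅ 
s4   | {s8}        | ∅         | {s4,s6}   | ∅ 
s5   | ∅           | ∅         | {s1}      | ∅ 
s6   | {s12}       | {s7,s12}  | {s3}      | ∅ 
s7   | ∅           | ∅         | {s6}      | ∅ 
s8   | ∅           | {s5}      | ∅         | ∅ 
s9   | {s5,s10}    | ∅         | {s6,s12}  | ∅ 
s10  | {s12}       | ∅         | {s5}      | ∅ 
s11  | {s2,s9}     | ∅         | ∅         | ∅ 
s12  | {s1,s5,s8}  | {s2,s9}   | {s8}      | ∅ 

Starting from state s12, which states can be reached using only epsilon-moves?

Start with {s12}.
From s12 via epsilon: add s1, s5, s8.
From s1 via epsilon: add s9.
From s9 via epsilon: add s10.
No new states can be added; the closed set is {s1, s5, s8, s9, s10, s12}.

{s1, s5, s8, s9, s10, s12}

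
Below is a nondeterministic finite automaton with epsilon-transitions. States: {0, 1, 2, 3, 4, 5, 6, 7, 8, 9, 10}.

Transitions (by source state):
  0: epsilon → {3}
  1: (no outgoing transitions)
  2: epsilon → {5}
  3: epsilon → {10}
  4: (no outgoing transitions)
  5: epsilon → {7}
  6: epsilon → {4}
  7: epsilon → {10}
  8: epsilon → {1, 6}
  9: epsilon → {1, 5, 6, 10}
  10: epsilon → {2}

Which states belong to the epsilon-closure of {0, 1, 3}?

{0, 1, 2, 3, 5, 7, 10}

Start with {0, 1, 3}.
From 3 via epsilon: add 10.
From 10 via epsilon: add 2.
From 2 via epsilon: add 5.
From 5 via epsilon: add 7.
No new states can be added; the closed set is {0, 1, 2, 3, 5, 7, 10}.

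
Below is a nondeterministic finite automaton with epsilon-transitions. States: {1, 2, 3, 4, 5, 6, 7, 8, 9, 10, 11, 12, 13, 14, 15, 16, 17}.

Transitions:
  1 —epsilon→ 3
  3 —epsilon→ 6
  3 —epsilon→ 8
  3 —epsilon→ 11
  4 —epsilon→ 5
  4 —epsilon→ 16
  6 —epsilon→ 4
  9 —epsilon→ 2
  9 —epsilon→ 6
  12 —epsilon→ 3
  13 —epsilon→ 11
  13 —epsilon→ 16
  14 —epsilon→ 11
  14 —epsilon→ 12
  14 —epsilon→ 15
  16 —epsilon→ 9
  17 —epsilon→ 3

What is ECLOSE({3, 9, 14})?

{2, 3, 4, 5, 6, 8, 9, 11, 12, 14, 15, 16}

Start with {3, 9, 14}.
From 3 via epsilon: add 6, 8, 11.
From 9 via epsilon: add 2.
From 14 via epsilon: add 12, 15.
From 6 via epsilon: add 4.
From 4 via epsilon: add 5, 16.
No new states can be added; the closed set is {2, 3, 4, 5, 6, 8, 9, 11, 12, 14, 15, 16}.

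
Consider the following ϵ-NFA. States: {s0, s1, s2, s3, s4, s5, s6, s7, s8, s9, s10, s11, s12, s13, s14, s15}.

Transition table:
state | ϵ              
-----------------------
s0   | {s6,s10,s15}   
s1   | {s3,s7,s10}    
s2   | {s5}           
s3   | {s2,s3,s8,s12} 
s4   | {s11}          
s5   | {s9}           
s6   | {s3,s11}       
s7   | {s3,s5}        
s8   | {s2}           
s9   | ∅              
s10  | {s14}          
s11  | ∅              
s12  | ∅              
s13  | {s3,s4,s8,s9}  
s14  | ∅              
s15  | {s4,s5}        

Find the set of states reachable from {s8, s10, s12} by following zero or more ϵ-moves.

{s2, s5, s8, s9, s10, s12, s14}

Start with {s8, s10, s12}.
From s8 via ϵ: add s2.
From s10 via ϵ: add s14.
From s2 via ϵ: add s5.
From s5 via ϵ: add s9.
No new states can be added; the closed set is {s2, s5, s8, s9, s10, s12, s14}.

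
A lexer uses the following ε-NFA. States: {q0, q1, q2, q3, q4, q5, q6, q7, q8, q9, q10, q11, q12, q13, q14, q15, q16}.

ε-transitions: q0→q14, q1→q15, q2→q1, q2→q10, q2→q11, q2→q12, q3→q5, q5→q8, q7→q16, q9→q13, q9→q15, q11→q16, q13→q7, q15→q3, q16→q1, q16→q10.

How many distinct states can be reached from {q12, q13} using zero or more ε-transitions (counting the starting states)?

Start with {q12, q13}.
From q13 via ε: add q7.
From q7 via ε: add q16.
From q16 via ε: add q1, q10.
From q1 via ε: add q15.
From q15 via ε: add q3.
From q3 via ε: add q5.
From q5 via ε: add q8.
ε-closure = {q1, q3, q5, q7, q8, q10, q12, q13, q15, q16}, which has 10 states.

10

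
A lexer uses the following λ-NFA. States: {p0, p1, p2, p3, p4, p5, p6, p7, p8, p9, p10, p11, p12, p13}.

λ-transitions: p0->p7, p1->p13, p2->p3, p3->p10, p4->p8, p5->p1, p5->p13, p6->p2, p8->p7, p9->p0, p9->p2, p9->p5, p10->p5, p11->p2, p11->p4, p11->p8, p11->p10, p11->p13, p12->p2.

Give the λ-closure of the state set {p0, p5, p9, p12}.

{p0, p1, p2, p3, p5, p7, p9, p10, p12, p13}

Start with {p0, p5, p9, p12}.
From p0 via λ: add p7.
From p5 via λ: add p1, p13.
From p9 via λ: add p2.
From p2 via λ: add p3.
From p3 via λ: add p10.
No new states can be added; the closed set is {p0, p1, p2, p3, p5, p7, p9, p10, p12, p13}.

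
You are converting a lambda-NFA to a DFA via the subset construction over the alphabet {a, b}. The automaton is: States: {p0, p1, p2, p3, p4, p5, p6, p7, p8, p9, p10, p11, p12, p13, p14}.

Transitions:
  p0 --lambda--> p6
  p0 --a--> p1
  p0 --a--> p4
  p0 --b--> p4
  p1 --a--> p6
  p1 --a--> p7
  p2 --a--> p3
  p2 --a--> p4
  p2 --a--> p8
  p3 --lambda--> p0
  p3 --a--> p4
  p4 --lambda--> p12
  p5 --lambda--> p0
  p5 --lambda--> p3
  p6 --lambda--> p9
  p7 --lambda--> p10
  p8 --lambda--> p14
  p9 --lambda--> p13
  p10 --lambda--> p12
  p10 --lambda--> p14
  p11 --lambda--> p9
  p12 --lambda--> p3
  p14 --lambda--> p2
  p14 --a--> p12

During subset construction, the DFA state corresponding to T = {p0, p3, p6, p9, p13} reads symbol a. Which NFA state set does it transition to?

p0 on a → {p1, p4}.
p3 on a → {p4}.
No a-transition from p6, p9, p13.
Union after reading a: {p1, p4}.
Now take the lambda-closure:
From p4 via lambda: add p12.
From p12 via lambda: add p3.
From p3 via lambda: add p0.
From p0 via lambda: add p6.
From p6 via lambda: add p9.
From p9 via lambda: add p13.
No new states can be added; the closed set is {p0, p1, p3, p4, p6, p9, p12, p13}.

{p0, p1, p3, p4, p6, p9, p12, p13}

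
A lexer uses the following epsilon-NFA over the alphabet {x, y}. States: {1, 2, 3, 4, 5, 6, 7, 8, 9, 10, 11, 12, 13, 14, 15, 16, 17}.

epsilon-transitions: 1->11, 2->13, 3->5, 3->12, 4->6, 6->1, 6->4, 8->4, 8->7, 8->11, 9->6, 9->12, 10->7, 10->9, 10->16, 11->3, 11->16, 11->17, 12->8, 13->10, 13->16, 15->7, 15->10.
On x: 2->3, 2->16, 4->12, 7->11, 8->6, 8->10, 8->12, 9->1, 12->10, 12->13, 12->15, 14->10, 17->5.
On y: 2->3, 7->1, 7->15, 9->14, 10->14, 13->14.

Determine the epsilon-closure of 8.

Start with {8}.
From 8 via epsilon: add 4, 7, 11.
From 4 via epsilon: add 6.
From 11 via epsilon: add 3, 16, 17.
From 3 via epsilon: add 5, 12.
From 6 via epsilon: add 1.
No new states can be added; the closed set is {1, 3, 4, 5, 6, 7, 8, 11, 12, 16, 17}.

{1, 3, 4, 5, 6, 7, 8, 11, 12, 16, 17}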